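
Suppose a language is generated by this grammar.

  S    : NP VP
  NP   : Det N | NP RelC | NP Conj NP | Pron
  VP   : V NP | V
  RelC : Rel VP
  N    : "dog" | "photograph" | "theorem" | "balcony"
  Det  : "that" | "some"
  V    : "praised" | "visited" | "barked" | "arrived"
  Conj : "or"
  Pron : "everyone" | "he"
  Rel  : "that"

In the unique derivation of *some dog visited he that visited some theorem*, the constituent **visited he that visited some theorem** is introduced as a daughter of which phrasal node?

S
  NP
    Det: some
    N: dog
  VP
    V: visited
    NP
      NP
        Pron: he
      RelC
        Rel: that
        VP
          V: visited
          NP
            Det: some
            N: theorem
The span 'visited he that visited some theorem' is the VP node built by VP → V NP.
Its mother is the S built by S → NP VP.

S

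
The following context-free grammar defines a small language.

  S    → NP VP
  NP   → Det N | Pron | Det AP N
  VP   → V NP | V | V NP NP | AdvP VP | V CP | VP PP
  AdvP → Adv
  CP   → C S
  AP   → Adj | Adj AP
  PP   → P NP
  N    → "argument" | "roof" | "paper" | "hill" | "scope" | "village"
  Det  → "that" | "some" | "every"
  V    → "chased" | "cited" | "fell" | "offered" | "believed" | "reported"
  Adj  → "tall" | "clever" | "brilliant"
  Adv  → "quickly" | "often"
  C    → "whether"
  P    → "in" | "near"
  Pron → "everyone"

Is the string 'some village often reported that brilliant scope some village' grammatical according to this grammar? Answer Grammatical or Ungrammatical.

S
  NP
    Det: some
    N: village
  VP
    AdvP
      Adv: often
    VP
      V: reported
      NP
        Det: that
        AP
          Adj: brilliant
        N: scope
      NP
        Det: some
        N: village
Each bracket corresponds to one application of a listed rule, so the string is derivable from S.

Grammatical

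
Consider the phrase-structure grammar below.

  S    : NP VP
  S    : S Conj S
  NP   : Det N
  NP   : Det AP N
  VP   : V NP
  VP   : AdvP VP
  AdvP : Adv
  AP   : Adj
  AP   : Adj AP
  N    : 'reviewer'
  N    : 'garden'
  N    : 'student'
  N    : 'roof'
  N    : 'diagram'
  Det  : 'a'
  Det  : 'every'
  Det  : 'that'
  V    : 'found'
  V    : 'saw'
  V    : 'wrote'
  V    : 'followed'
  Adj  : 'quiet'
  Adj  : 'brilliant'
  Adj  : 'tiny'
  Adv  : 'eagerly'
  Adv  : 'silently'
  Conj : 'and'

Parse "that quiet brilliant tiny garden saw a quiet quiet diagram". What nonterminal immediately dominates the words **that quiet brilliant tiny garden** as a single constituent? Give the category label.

NP

[S [NP [Det that] [AP [Adj quiet] [AP [Adj brilliant] [AP [Adj tiny]]]] [N garden]] [VP [V saw] [NP [Det a] [AP [Adj quiet] [AP [Adj quiet]]] [N diagram]]]]
The span 'that quiet brilliant tiny garden' is the NP node built by NP → Det AP N.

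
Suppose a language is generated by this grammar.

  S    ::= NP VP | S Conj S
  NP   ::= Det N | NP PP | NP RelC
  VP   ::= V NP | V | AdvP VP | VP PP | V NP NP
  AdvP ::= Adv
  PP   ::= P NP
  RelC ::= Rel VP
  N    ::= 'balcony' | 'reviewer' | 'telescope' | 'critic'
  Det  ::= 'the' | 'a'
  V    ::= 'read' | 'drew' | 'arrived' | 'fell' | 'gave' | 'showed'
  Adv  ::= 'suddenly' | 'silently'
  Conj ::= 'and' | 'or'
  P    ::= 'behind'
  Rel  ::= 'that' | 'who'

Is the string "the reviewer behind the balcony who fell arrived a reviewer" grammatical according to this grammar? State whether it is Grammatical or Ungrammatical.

Grammatical

[S [NP [NP [Det the] [N reviewer]] [PP [P behind] [NP [NP [Det the] [N balcony]] [RelC [Rel who] [VP [V fell]]]]]] [VP [V arrived] [NP [Det a] [N reviewer]]]]
The bracketing above is licensed at every node by one of the given productions, with S at the root.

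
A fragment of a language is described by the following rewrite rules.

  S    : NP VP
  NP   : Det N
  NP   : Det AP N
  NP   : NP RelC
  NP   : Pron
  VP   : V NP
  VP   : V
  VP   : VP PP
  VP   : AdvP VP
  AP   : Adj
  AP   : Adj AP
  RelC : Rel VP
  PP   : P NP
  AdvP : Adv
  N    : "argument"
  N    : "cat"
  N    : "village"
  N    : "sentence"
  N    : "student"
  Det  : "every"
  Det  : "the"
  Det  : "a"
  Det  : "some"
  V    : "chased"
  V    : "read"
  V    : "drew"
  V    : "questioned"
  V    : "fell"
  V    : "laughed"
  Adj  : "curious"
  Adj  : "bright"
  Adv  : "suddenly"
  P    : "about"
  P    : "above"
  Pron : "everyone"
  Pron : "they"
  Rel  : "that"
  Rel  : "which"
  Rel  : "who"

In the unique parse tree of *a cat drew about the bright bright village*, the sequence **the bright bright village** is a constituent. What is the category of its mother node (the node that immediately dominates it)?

[S [NP [Det a] [N cat]] [VP [VP [V drew]] [PP [P about] [NP [Det the] [AP [Adj bright] [AP [Adj bright]]] [N village]]]]]
The span 'the bright bright village' is the NP node built by NP → Det AP N.
Its mother is the PP built by PP → P NP.

PP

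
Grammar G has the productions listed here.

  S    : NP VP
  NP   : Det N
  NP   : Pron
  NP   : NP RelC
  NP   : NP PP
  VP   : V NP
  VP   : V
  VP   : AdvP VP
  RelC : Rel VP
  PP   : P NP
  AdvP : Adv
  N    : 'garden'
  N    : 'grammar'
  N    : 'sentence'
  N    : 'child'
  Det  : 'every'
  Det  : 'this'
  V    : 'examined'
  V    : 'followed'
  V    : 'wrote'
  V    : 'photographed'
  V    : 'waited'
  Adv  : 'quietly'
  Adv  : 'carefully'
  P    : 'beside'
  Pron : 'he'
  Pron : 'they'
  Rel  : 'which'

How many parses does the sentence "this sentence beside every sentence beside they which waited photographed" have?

5

Two of the 5 distinct bracketings:
[S [NP [NP [NP [Det this] [N sentence]] [PP [P beside] [NP [NP [Det every] [N sentence]] [PP [P beside] [NP [Pron they]]]]]] [RelC [Rel which] [VP [V waited]]]] [VP [V photographed]]]
[S [NP [NP [NP [NP [Det this] [N sentence]] [PP [P beside] [NP [Det every] [N sentence]]]] [PP [P beside] [NP [Pron they]]]] [RelC [Rel which] [VP [V waited]]]] [VP [V photographed]]]
The trees differ in how a recursive rule is bracketed over the same span.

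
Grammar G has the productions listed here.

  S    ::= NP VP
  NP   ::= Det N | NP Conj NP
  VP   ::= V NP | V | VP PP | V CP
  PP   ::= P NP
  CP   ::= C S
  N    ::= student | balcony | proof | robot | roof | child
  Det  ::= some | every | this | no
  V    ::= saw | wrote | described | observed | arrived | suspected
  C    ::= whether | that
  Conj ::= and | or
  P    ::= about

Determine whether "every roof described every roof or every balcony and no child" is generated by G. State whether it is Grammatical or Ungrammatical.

S
  NP
    Det: every
    N: roof
  VP
    V: described
    NP
      NP
        Det: every
        N: roof
      Conj: or
      NP
        NP
          Det: every
          N: balcony
        Conj: and
        NP
          Det: no
          N: child
The bracketing above is licensed at every node by one of the given productions, with S at the root.

Grammatical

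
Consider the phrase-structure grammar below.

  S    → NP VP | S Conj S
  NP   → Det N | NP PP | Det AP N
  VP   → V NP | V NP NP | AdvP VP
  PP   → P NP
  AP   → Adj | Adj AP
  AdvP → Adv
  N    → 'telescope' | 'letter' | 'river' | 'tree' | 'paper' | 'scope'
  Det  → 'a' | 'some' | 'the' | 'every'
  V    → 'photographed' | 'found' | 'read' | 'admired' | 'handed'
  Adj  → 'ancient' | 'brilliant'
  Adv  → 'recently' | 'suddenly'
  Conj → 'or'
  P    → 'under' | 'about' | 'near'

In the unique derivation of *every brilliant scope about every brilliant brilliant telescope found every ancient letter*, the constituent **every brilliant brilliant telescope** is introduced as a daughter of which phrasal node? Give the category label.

PP

S
  NP
    NP
      Det: every
      AP
        Adj: brilliant
      N: scope
    PP
      P: about
      NP
        Det: every
        AP
          Adj: brilliant
          AP
            Adj: brilliant
        N: telescope
  VP
    V: found
    NP
      Det: every
      AP
        Adj: ancient
      N: letter
The span 'every brilliant brilliant telescope' is the NP node built by NP → Det AP N.
Its mother is the PP built by PP → P NP.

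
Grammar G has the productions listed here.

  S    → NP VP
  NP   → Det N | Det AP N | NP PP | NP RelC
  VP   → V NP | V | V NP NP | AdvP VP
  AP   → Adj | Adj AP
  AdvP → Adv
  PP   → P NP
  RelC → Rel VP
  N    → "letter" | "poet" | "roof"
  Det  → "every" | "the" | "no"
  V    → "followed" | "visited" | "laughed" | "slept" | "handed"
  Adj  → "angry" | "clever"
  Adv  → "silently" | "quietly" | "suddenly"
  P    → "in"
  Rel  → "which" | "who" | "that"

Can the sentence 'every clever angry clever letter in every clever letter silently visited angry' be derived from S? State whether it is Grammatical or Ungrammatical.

A V word can never sit immediately before an Adj word in any string this grammar generates, so the substring 'visited angry' rules out a derivation.

Ungrammatical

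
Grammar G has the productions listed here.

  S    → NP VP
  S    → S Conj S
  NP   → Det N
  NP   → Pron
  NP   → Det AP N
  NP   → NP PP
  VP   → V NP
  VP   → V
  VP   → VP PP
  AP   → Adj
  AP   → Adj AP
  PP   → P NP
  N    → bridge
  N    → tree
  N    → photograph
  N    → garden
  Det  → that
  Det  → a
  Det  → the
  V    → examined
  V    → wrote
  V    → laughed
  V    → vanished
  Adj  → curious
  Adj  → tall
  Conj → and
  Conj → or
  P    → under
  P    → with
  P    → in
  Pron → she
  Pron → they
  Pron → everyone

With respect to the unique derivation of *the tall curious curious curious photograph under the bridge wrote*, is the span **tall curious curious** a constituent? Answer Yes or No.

[S [NP [NP [Det the] [AP [Adj tall] [AP [Adj curious] [AP [Adj curious] [AP [Adj curious]]]]] [N photograph]] [PP [P under] [NP [Det the] [N bridge]]]] [VP [V wrote]]]
The smallest constituent containing 'tall curious curious' is the AP spanning 'tall curious curious curious'; no single node in the tree dominates exactly the given words.

No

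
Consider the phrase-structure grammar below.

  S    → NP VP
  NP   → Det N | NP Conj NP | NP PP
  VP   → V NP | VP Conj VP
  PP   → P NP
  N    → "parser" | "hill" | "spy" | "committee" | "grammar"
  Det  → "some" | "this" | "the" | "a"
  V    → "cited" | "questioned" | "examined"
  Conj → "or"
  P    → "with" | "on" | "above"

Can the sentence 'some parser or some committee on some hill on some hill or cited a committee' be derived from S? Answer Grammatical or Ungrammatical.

Ungrammatical

For S → NP VP, every NP-prefix leaves a non-VP remainder: after 'some parser' the remainder is not a VP; after 'some parser or some committee' the remainder is not a VP; after 'some parser or some committee on some hill' the remainder is not a VP (and 1 more).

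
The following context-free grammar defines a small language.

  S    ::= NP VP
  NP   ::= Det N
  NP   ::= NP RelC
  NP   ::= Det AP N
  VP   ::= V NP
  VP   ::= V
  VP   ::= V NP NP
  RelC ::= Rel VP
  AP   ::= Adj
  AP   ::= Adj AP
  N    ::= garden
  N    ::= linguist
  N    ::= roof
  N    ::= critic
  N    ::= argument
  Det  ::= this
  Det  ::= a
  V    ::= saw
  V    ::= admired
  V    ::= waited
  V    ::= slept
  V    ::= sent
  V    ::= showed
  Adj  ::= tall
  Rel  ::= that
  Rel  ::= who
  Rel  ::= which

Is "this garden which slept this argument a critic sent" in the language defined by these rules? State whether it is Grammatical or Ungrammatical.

[S [NP [NP [Det this] [N garden]] [RelC [Rel which] [VP [V slept] [NP [Det this] [N argument]] [NP [Det a] [N critic]]]]] [VP [V sent]]]
Each bracket corresponds to one application of a listed rule, so the string is derivable from S.

Grammatical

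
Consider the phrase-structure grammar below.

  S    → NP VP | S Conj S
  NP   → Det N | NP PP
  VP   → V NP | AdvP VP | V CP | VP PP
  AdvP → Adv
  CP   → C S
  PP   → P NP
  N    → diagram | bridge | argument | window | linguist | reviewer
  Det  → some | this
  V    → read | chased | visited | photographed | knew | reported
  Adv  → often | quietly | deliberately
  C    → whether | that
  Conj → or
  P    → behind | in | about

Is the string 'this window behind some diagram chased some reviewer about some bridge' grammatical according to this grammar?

[S [NP [NP [Det this] [N window]] [PP [P behind] [NP [Det some] [N diagram]]]] [VP [V chased] [NP [NP [Det some] [N reviewer]] [PP [P about] [NP [Det some] [N bridge]]]]]]
The bracketing above is licensed at every node by one of the given productions, with S at the root.

Grammatical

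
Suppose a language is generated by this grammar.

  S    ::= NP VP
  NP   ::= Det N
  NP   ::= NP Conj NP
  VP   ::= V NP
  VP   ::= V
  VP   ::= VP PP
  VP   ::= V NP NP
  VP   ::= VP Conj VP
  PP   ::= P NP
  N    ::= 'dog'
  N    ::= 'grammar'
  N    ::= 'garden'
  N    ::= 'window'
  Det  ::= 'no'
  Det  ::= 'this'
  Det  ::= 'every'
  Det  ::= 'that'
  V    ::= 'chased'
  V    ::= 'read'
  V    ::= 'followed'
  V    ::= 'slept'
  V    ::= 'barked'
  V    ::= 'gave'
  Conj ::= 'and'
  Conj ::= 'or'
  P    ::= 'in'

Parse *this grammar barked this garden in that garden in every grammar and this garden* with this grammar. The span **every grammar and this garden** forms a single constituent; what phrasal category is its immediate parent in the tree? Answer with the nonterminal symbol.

[S [NP [Det this] [N grammar]] [VP [VP [VP [V barked] [NP [Det this] [N garden]]] [PP [P in] [NP [Det that] [N garden]]]] [PP [P in] [NP [NP [Det every] [N grammar]] [Conj and] [NP [Det this] [N garden]]]]]]
The span 'every grammar and this garden' is the NP node built by NP → NP Conj NP.
Its mother is the PP built by PP → P NP.

PP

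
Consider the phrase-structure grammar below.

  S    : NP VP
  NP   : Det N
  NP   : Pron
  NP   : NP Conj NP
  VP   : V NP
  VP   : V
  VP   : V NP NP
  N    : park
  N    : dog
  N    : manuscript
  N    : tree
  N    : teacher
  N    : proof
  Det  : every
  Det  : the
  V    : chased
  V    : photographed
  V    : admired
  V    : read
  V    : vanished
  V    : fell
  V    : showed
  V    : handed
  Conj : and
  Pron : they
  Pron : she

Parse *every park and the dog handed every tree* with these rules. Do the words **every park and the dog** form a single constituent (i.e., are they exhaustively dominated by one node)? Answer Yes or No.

Yes

[S [NP [NP [Det every] [N park]] [Conj and] [NP [Det the] [N dog]]] [VP [V handed] [NP [Det every] [N tree]]]]
The words 'every park and the dog' are exhaustively dominated by a single NP node (built by NP → NP Conj NP), so they form a constituent.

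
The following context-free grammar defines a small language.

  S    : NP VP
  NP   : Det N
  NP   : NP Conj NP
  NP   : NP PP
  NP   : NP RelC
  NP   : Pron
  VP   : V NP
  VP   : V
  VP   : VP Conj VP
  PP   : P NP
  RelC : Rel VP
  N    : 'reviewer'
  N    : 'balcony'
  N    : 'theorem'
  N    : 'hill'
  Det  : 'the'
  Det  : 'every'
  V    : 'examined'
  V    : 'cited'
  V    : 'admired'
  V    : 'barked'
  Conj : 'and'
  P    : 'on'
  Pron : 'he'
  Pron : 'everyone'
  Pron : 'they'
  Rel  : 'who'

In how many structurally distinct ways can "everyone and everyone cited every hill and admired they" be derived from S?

1

[S [NP [NP [Pron everyone]] [Conj and] [NP [Pron everyone]]] [VP [VP [V cited] [NP [Det every] [N hill]]] [Conj and] [VP [V admired] [NP [Pron they]]]]]
No rule offers an alternative attachment or grouping for any span, so this is the only derivation.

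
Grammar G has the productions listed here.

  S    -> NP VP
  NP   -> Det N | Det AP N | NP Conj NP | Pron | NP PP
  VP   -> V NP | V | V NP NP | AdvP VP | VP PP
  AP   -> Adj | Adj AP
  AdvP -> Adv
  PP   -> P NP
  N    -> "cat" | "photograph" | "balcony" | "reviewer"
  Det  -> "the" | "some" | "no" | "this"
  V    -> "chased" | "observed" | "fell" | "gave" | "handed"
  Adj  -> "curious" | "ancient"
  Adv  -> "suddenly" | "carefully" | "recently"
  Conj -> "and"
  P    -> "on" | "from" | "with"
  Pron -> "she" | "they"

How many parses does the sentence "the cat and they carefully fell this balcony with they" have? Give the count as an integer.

Two of the 3 distinct bracketings:
[S [NP [NP [Det the] [N cat]] [Conj and] [NP [Pron they]]] [VP [AdvP [Adv carefully]] [VP [V fell] [NP [NP [Det this] [N balcony]] [PP [P with] [NP [Pron they]]]]]]]
[S [NP [NP [Det the] [N cat]] [Conj and] [NP [Pron they]]] [VP [AdvP [Adv carefully]] [VP [VP [V fell] [NP [Det this] [N balcony]]] [PP [P with] [NP [Pron they]]]]]]
The difference turns on whether NP → NP PP is used at the relevant span, versus an alternative expansion of NP.

3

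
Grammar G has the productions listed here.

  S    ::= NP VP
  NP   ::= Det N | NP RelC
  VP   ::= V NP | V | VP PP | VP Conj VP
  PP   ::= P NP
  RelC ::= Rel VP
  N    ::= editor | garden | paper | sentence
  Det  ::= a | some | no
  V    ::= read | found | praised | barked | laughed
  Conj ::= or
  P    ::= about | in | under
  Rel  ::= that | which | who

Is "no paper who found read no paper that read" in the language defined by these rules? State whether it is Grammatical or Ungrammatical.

Grammatical

S
  NP
    NP
      Det: no
      N: paper
    RelC
      Rel: who
      VP
        V: found
  VP
    V: read
    NP
      NP
        Det: no
        N: paper
      RelC
        Rel: that
        VP
          V: read
Each bracket corresponds to one application of a listed rule, so the string is derivable from S.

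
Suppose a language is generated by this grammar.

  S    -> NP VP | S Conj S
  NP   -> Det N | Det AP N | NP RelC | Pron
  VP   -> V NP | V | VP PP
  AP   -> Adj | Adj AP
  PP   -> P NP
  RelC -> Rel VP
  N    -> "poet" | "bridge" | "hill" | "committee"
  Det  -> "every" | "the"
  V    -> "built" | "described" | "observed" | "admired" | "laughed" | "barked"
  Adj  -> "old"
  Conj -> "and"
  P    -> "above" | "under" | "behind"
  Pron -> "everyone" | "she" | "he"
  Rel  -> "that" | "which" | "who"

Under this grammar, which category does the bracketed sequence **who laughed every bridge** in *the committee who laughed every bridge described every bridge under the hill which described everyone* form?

[S [NP [NP [Det the] [N committee]] [RelC [Rel who] [VP [V laughed] [NP [Det every] [N bridge]]]]] [VP [VP [V described] [NP [Det every] [N bridge]]] [PP [P under] [NP [NP [Det the] [N hill]] [RelC [Rel which] [VP [V described] [NP [Pron everyone]]]]]]]]
The span 'who laughed every bridge' is the RelC node built by RelC → Rel VP.

RelC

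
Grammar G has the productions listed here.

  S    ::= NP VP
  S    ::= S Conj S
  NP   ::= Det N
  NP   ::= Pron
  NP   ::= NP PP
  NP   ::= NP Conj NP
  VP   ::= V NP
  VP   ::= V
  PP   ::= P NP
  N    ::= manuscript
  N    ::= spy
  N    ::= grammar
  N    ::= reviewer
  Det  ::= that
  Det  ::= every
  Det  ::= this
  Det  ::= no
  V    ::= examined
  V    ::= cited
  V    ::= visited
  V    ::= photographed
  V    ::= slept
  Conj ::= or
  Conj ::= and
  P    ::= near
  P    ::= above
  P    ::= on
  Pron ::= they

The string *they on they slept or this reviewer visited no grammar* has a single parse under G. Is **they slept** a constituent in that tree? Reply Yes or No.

No

[S [S [NP [NP [Pron they]] [PP [P on] [NP [Pron they]]]] [VP [V slept]]] [Conj or] [S [NP [Det this] [N reviewer]] [VP [V visited] [NP [Det no] [N grammar]]]]]
The smallest constituent containing 'they slept' is the S spanning 'they on they slept'; no single node in the tree dominates exactly the given words.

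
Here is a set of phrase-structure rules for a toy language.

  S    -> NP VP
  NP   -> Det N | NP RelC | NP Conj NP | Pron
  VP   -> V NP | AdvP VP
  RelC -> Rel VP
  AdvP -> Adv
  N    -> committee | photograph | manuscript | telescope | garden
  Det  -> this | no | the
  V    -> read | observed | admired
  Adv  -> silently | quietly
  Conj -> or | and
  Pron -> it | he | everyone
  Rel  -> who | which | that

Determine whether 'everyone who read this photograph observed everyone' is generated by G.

Grammatical

[S [NP [NP [Pron everyone]] [RelC [Rel who] [VP [V read] [NP [Det this] [N photograph]]]]] [VP [V observed] [NP [Pron everyone]]]]
Every word is introduced by a lexical rule and the phrasal rules combine the resulting categories into a single S.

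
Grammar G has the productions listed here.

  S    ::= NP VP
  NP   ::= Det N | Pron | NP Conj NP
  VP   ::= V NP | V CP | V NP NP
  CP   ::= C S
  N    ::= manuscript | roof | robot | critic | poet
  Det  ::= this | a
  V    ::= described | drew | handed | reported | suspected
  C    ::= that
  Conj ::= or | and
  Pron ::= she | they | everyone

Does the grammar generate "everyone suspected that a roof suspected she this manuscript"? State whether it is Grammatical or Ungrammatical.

Grammatical

[S [NP [Pron everyone]] [VP [V suspected] [CP [C that] [S [NP [Det a] [N roof]] [VP [V suspected] [NP [Pron she]] [NP [Det this] [N manuscript]]]]]]]
The bracketing above is licensed at every node by one of the given productions, with S at the root.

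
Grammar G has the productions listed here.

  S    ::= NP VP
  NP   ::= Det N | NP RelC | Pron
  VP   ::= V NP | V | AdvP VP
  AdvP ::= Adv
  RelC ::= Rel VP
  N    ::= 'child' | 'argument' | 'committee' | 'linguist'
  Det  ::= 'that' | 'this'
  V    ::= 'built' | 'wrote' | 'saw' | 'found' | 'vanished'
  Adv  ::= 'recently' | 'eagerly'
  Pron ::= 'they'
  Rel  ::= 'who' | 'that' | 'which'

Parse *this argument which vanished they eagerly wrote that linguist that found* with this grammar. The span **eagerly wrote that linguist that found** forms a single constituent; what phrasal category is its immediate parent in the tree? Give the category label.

S

S
  NP
    NP
      Det: this
      N: argument
    RelC
      Rel: which
      VP
        V: vanished
        NP
          Pron: they
  VP
    AdvP
      Adv: eagerly
    VP
      V: wrote
      NP
        NP
          Det: that
          N: linguist
        RelC
          Rel: that
          VP
            V: found
The span 'eagerly wrote that linguist that found' is the VP node built by VP → AdvP VP.
Its mother is the S built by S → NP VP.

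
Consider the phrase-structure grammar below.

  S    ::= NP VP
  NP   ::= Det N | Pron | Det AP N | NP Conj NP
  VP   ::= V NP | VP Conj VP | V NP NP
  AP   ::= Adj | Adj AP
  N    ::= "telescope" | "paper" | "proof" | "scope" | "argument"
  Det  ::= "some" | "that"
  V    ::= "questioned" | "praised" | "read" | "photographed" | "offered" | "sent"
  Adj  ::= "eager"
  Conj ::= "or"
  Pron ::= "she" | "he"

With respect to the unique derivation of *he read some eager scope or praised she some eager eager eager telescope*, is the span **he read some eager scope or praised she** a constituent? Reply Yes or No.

[S [NP [Pron he]] [VP [VP [V read] [NP [Det some] [AP [Adj eager]] [N scope]]] [Conj or] [VP [V praised] [NP [Pron she]] [NP [Det some] [AP [Adj eager] [AP [Adj eager] [AP [Adj eager]]]] [N telescope]]]]]
The smallest constituent containing 'he read some eager scope or praised she' is the S spanning 'he read some eager scope or praised she some eager eager eager telescope'; no single node in the tree dominates exactly the given words.

No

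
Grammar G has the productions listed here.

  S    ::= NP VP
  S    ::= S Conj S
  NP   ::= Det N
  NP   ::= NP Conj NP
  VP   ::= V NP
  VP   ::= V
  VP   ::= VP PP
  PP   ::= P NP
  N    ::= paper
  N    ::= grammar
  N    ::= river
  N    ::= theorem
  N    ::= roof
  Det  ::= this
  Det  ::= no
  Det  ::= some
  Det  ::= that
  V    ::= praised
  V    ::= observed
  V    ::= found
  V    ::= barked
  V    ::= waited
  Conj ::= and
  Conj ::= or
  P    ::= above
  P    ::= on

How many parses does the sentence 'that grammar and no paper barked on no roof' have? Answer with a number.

1

[S [NP [NP [Det that] [N grammar]] [Conj and] [NP [Det no] [N paper]]] [VP [VP [V barked]] [PP [P on] [NP [Det no] [N roof]]]]]
No rule offers an alternative attachment or grouping for any span, so this is the only derivation.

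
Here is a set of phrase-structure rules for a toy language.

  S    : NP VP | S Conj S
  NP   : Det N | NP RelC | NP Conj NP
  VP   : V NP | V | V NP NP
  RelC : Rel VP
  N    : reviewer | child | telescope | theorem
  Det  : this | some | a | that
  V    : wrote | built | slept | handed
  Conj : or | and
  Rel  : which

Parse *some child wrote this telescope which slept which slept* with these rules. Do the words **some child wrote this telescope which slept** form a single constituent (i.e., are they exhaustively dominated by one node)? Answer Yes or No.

[S [NP [Det some] [N child]] [VP [V wrote] [NP [NP [NP [Det this] [N telescope]] [RelC [Rel which] [VP [V slept]]]] [RelC [Rel which] [VP [V slept]]]]]]
The smallest constituent containing 'some child wrote this telescope which slept' is the S spanning 'some child wrote this telescope which slept which slept'; no single node in the tree dominates exactly the given words.

No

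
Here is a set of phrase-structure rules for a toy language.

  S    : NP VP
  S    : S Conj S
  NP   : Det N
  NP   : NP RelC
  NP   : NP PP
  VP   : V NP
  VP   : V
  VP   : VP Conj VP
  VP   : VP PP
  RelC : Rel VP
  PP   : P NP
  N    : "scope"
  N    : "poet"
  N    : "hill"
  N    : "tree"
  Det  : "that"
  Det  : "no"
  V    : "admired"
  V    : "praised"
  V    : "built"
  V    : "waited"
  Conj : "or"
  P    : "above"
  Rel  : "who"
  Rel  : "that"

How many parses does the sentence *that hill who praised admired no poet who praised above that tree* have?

Two of the 3 distinct bracketings:
[S [NP [NP [Det that] [N hill]] [RelC [Rel who] [VP [V praised]]]] [VP [V admired] [NP [NP [Det no] [N poet]] [RelC [Rel who] [VP [VP [V praised]] [PP [P above] [NP [Det that] [N tree]]]]]]]]
[S [NP [NP [Det that] [N hill]] [RelC [Rel who] [VP [V praised]]]] [VP [V admired] [NP [NP [NP [Det no] [N poet]] [RelC [Rel who] [VP [V praised]]]] [PP [P above] [NP [Det that] [N tree]]]]]]
The difference turns on whether NP → NP PP is used at the relevant span, versus an alternative expansion of NP.

3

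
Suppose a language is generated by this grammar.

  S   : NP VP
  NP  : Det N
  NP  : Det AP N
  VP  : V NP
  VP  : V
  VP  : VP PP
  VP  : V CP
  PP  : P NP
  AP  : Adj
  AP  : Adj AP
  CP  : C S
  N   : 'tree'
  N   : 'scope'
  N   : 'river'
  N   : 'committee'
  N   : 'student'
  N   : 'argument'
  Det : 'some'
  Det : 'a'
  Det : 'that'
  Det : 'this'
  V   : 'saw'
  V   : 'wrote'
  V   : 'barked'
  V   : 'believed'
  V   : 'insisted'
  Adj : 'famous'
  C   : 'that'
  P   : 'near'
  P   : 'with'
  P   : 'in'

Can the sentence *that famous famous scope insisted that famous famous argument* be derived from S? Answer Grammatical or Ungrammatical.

Grammatical

S
  NP
    Det: that
    AP
      Adj: famous
      AP
        Adj: famous
    N: scope
  VP
    V: insisted
    NP
      Det: that
      AP
        Adj: famous
        AP
          Adj: famous
      N: argument
The bracketing above is licensed at every node by one of the given productions, with S at the root.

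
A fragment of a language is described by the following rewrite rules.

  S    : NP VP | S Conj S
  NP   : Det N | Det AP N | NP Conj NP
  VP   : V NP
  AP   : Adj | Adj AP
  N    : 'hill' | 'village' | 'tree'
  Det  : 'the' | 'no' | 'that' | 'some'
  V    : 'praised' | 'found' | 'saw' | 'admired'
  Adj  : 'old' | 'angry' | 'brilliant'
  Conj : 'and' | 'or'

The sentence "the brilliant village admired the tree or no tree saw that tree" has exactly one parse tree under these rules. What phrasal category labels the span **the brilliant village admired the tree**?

S
  S
    NP
      Det: the
      AP
        Adj: brilliant
      N: village
    VP
      V: admired
      NP
        Det: the
        N: tree
  Conj: or
  S
    NP
      Det: no
      N: tree
    VP
      V: saw
      NP
        Det: that
        N: tree
The span 'the brilliant village admired the tree' is the S node built by S → NP VP.

S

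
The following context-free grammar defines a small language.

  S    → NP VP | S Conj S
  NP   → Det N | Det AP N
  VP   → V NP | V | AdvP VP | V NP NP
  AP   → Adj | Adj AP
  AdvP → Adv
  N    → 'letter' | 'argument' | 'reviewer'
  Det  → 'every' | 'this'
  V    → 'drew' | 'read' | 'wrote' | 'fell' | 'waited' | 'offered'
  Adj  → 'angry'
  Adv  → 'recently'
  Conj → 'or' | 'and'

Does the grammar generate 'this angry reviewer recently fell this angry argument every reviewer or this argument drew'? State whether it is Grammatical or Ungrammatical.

Grammatical

S
  S
    NP
      Det: this
      AP
        Adj: angry
      N: reviewer
    VP
      AdvP
        Adv: recently
      VP
        V: fell
        NP
          Det: this
          AP
            Adj: angry
          N: argument
        NP
          Det: every
          N: reviewer
  Conj: or
  S
    NP
      Det: this
      N: argument
    VP
      V: drew
Each bracket corresponds to one application of a listed rule, so the string is derivable from S.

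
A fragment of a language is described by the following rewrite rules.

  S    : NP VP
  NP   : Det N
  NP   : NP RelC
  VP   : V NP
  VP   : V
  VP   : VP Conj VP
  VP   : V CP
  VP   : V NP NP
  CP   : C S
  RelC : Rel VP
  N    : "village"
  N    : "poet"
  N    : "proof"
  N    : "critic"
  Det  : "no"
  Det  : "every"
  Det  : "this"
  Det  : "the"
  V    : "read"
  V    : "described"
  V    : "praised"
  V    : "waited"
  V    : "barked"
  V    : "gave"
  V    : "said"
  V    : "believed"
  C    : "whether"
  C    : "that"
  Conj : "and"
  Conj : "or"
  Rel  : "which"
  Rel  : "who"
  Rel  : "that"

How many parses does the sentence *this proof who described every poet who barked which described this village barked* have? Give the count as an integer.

4

Two of the 4 distinct bracketings:
[S [NP [NP [Det this] [N proof]] [RelC [Rel who] [VP [V described] [NP [NP [NP [Det every] [N poet]] [RelC [Rel who] [VP [V barked]]]] [RelC [Rel which] [VP [V described] [NP [Det this] [N village]]]]]]]] [VP [V barked]]]
[S [NP [NP [Det this] [N proof]] [RelC [Rel who] [VP [V described] [NP [NP [NP [Det every] [N poet]] [RelC [Rel who] [VP [V barked]]]] [RelC [Rel which] [VP [V described]]]] [NP [Det this] [N village]]]]] [VP [V barked]]]
The difference turns on whether VP → V NP is used at the relevant span, versus an alternative expansion of VP.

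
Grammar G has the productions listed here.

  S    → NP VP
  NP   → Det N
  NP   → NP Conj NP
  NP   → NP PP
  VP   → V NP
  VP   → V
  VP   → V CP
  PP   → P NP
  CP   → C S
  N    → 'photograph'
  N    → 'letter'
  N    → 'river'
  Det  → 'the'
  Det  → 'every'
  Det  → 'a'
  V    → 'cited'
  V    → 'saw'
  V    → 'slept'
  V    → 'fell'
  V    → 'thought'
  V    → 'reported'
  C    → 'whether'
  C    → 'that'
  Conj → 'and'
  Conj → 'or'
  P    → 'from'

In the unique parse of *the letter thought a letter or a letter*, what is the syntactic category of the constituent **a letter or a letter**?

S
  NP
    Det: the
    N: letter
  VP
    V: thought
    NP
      NP
        Det: a
        N: letter
      Conj: or
      NP
        Det: a
        N: letter
The span 'a letter or a letter' is the NP node built by NP → NP Conj NP.

NP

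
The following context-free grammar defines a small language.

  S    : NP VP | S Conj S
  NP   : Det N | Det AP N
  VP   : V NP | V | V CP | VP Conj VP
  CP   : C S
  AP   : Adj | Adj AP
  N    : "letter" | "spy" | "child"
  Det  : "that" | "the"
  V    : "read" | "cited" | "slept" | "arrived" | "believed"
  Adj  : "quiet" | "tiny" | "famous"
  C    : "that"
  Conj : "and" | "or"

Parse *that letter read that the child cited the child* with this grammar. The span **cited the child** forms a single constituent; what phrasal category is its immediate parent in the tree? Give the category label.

S
  NP
    Det: that
    N: letter
  VP
    V: read
    CP
      C: that
      S
        NP
          Det: the
          N: child
        VP
          V: cited
          NP
            Det: the
            N: child
The span 'cited the child' is the VP node built by VP → V NP.
Its mother is the S built by S → NP VP.

S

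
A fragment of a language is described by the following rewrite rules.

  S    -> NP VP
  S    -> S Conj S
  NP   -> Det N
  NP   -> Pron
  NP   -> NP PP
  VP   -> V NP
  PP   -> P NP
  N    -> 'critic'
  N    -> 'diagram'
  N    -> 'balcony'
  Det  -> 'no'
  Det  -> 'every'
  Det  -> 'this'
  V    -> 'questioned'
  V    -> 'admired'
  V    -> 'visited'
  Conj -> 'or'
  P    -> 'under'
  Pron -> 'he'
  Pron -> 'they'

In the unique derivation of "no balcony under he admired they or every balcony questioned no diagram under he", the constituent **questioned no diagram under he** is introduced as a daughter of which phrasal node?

[S [S [NP [NP [Det no] [N balcony]] [PP [P under] [NP [Pron he]]]] [VP [V admired] [NP [Pron they]]]] [Conj or] [S [NP [Det every] [N balcony]] [VP [V questioned] [NP [NP [Det no] [N diagram]] [PP [P under] [NP [Pron he]]]]]]]
The span 'questioned no diagram under he' is the VP node built by VP → V NP.
Its mother is the S built by S → NP VP.

S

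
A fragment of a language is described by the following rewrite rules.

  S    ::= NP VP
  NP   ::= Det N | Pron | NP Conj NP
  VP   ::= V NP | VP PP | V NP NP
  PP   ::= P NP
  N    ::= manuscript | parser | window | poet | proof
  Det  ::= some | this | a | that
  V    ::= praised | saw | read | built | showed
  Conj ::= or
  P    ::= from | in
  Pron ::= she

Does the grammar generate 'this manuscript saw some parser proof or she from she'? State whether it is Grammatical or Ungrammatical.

Ungrammatical

An N word can never sit immediately before an N word in any string this grammar generates, so the substring 'parser proof' rules out a derivation.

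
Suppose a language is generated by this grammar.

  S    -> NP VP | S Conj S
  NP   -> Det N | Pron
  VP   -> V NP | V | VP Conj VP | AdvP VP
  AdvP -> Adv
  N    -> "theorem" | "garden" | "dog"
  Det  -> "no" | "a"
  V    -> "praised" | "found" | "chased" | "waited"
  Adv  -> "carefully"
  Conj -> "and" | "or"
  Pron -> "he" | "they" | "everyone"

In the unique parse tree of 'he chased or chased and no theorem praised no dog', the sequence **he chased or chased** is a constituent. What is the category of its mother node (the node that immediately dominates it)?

S
  S
    NP
      Pron: he
    VP
      VP
        V: chased
      Conj: or
      VP
        V: chased
  Conj: and
  S
    NP
      Det: no
      N: theorem
    VP
      V: praised
      NP
        Det: no
        N: dog
The span 'he chased or chased' is the S node built by S → NP VP.
Its mother is the S built by S → S Conj S.

S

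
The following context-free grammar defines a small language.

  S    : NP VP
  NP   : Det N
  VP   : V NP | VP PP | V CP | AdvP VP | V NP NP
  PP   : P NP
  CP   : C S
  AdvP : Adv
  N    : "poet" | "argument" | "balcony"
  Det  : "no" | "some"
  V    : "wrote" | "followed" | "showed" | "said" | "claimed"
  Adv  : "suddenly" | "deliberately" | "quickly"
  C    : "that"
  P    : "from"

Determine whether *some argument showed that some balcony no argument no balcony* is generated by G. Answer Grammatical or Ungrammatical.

Ungrammatical

For S → NP VP, the only prefix that parses as NP is 'some argument', but the remainder 'showed that some balcony no argument no balcony' is not a VP under these rules.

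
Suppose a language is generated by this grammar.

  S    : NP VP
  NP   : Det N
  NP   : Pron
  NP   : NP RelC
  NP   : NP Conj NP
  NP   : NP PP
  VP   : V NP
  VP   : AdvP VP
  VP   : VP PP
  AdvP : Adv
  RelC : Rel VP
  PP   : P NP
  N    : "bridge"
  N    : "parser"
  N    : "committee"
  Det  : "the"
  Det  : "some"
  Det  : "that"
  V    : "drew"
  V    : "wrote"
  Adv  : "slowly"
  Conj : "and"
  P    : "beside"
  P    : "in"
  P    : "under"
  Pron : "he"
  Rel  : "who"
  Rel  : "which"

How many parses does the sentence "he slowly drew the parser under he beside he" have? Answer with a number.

Two of the 9 distinct bracketings:
[S [NP [Pron he]] [VP [AdvP [Adv slowly]] [VP [V drew] [NP [NP [Det the] [N parser]] [PP [P under] [NP [NP [Pron he]] [PP [P beside] [NP [Pron he]]]]]]]]]
[S [NP [Pron he]] [VP [AdvP [Adv slowly]] [VP [V drew] [NP [NP [NP [Det the] [N parser]] [PP [P under] [NP [Pron he]]]] [PP [P beside] [NP [Pron he]]]]]]]
The trees differ in how a recursive rule is bracketed over the same span.

9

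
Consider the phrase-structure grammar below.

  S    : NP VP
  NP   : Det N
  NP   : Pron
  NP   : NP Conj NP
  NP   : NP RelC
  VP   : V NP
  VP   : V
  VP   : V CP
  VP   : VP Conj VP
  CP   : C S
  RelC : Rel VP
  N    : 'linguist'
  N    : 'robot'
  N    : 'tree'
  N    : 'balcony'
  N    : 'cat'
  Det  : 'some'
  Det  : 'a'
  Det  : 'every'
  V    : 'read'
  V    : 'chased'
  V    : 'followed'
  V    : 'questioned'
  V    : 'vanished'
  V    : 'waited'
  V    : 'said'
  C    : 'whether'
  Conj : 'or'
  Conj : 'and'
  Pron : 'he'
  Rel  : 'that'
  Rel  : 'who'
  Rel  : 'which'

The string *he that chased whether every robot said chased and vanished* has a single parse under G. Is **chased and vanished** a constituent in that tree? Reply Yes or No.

Yes

[S [NP [NP [Pron he]] [RelC [Rel that] [VP [V chased] [CP [C whether] [S [NP [Det every] [N robot]] [VP [V said]]]]]]] [VP [VP [V chased]] [Conj and] [VP [V vanished]]]]
The words 'chased and vanished' are exhaustively dominated by a single VP node (built by VP → VP Conj VP), so they form a constituent.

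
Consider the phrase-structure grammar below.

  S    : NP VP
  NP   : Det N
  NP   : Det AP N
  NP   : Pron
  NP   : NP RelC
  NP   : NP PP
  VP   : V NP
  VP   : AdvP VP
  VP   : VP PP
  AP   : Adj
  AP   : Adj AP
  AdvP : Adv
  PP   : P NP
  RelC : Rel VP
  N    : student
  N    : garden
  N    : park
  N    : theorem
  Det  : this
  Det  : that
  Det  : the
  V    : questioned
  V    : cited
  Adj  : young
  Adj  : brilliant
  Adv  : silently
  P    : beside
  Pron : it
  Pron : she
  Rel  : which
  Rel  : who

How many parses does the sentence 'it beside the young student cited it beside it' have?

2

The two bracketings:
[S [NP [NP [Pron it]] [PP [P beside] [NP [Det the] [AP [Adj young]] [N student]]]] [VP [V cited] [NP [NP [Pron it]] [PP [P beside] [NP [Pron it]]]]]]
[S [NP [NP [Pron it]] [PP [P beside] [NP [Det the] [AP [Adj young]] [N student]]]] [VP [VP [V cited] [NP [Pron it]]] [PP [P beside] [NP [Pron it]]]]]
The difference turns on whether VP → VP PP is used at the relevant span, versus an alternative expansion of VP.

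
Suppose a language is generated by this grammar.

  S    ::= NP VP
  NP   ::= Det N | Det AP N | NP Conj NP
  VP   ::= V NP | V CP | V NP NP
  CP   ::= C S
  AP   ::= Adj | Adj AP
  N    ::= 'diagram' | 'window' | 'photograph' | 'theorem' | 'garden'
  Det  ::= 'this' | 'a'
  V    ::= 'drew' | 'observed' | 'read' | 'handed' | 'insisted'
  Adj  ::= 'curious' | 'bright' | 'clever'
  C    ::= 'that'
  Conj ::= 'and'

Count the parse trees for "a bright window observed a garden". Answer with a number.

[S [NP [Det a] [AP [Adj bright]] [N window]] [VP [V observed] [NP [Det a] [N garden]]]]
No rule offers an alternative attachment or grouping for any span, so this is the only derivation.

1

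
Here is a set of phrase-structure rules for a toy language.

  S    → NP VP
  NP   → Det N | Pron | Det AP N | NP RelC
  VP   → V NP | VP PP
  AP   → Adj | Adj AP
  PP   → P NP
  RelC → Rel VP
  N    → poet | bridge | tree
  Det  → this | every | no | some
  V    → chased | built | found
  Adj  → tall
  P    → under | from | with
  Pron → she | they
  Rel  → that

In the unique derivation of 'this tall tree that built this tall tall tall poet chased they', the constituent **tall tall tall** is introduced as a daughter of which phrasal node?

S
  NP
    NP
      Det: this
      AP
        Adj: tall
      N: tree
    RelC
      Rel: that
      VP
        V: built
        NP
          Det: this
          AP
            Adj: tall
            AP
              Adj: tall
              AP
                Adj: tall
          N: poet
  VP
    V: chased
    NP
      Pron: they
The span 'tall tall tall' is the AP node built by AP → Adj AP.
Its mother is the NP built by NP → Det AP N.

NP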